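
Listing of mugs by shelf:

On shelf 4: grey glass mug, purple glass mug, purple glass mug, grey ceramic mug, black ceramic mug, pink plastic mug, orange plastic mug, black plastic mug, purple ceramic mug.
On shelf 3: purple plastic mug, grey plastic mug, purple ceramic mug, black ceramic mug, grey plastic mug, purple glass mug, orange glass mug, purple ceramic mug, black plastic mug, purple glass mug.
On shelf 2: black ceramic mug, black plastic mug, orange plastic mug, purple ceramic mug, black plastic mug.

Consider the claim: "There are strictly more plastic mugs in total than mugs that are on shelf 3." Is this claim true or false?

False

There are 10 plastic mugs.
There are 10 mugs on shelf 3.
The claim requires 10 > 10, which does not hold.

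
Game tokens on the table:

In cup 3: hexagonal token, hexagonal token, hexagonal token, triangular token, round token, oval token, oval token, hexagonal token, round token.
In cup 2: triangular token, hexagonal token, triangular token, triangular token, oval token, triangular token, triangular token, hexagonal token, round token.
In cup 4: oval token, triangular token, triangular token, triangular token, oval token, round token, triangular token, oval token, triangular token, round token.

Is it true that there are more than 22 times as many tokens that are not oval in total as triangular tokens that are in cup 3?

|tokens that are not oval| = 22.
|triangular tokens in cup 3| = 1.
The claim requires 22 > 22 × 1 = 22, which does not hold.

False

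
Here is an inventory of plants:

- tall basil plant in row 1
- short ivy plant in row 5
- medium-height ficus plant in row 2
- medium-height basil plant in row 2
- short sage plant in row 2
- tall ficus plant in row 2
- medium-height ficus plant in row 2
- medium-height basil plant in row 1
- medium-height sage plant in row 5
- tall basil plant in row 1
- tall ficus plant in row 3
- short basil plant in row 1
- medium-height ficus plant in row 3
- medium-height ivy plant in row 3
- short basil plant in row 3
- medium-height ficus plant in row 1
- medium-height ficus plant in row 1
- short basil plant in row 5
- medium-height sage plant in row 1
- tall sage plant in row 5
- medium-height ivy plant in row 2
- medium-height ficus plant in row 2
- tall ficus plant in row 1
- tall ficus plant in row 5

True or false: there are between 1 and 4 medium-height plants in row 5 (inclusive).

True

medium-height plants in row 5: 1.
The claim requires 1 ≤ 1 ≤ 4, which holds.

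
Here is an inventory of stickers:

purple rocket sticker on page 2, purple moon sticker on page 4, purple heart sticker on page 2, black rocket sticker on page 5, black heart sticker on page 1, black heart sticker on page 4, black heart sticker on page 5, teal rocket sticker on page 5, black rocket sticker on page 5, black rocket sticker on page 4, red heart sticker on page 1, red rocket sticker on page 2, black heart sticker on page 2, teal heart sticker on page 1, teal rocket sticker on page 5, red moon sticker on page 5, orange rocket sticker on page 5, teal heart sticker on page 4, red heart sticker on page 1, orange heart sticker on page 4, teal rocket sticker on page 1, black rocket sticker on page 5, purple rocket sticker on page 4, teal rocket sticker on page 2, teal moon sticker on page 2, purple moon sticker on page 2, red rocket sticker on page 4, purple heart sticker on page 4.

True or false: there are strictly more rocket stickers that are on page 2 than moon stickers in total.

False

There are 3 rocket stickers on page 2.
There are 4 moon stickers.
The claim requires 3 > 4, which does not hold.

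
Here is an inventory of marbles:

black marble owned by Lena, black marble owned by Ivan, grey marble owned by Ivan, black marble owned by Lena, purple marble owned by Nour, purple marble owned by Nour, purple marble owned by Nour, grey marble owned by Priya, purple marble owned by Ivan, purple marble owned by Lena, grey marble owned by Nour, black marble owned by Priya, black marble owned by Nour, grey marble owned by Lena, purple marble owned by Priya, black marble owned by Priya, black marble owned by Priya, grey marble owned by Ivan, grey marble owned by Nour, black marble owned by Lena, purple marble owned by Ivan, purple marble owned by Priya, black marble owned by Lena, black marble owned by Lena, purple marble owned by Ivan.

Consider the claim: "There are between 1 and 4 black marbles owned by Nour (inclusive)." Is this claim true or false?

black marbles owned by Nour: 1.
The claim requires 1 ≤ 1 ≤ 4, which holds.

True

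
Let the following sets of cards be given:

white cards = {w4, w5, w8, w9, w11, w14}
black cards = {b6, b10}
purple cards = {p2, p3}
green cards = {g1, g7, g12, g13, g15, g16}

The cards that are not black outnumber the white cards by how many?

8

cards that are not black: 14.
white cards: 6.
14 − 6 = 8.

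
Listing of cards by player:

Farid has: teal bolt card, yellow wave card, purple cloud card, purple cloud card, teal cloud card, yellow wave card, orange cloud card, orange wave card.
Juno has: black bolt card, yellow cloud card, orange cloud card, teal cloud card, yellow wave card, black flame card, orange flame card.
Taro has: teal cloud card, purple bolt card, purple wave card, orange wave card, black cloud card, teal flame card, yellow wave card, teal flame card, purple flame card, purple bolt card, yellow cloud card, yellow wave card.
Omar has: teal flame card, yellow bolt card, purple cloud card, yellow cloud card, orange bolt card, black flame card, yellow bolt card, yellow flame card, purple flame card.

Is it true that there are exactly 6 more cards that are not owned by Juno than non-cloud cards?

cards that are not owned by Juno: 29.
non-cloud cards: 24.
The claim requires 29 − 24 (= 5) to equal 6, which does not hold.

False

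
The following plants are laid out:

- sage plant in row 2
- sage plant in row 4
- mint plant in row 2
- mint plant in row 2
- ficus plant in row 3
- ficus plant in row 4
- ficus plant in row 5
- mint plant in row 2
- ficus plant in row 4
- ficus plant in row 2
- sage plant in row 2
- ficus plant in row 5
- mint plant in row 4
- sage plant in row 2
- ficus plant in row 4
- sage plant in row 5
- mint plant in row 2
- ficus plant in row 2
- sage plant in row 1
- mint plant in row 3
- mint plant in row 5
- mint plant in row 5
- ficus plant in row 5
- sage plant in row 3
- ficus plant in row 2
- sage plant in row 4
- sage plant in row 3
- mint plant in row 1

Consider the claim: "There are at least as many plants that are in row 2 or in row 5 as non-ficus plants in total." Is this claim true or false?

|plants in row 2 or in row 5| = 16.
|non-ficus plants| = 18.
The claim requires 16 ≥ 18, which does not hold.

False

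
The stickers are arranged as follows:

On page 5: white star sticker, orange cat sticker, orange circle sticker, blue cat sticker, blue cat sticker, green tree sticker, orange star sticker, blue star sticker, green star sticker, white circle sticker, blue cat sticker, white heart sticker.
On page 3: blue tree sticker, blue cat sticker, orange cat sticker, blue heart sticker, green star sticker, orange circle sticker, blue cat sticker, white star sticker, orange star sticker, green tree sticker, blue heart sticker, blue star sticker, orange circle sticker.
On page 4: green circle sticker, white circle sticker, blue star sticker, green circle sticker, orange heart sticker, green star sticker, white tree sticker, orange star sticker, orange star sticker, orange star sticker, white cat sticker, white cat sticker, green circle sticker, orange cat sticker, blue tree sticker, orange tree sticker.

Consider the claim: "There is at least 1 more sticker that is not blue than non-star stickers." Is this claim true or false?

stickers that are not blue: 29.
non-star stickers: 28.
The claim requires 29 − 28 = 1 ≥ 1, which holds.

True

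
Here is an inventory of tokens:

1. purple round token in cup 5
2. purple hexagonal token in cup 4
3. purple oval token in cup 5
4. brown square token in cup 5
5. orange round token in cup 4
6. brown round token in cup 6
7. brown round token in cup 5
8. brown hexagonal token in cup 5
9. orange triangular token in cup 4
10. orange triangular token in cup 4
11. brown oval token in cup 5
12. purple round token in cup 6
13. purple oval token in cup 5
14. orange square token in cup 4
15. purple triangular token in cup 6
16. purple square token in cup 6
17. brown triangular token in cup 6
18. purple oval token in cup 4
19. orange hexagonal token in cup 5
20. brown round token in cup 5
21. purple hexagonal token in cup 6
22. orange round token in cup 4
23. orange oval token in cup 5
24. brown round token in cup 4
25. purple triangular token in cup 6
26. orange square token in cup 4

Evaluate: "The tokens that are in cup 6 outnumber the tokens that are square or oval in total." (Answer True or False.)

False

There are 7 tokens in cup 6.
There are 9 tokens that are square or oval.
The claim requires 7 > 9, which does not hold.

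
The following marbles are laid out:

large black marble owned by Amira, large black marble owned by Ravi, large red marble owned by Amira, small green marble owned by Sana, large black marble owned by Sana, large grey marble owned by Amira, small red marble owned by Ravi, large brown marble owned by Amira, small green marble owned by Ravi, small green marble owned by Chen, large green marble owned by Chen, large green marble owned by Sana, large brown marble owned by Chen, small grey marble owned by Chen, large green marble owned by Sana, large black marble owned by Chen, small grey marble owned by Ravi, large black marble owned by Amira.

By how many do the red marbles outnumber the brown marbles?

0

red marbles: 2.
brown marbles: 2.
2 − 2 = 0.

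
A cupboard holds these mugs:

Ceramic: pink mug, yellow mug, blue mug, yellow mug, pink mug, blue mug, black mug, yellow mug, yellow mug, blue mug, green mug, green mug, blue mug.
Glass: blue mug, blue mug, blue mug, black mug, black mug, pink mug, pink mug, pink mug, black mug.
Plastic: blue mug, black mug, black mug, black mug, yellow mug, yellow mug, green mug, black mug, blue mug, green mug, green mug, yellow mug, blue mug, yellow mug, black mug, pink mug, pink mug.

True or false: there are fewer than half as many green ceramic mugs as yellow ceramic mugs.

False

There are 2 green ceramic mugs.
There are 4 yellow ceramic mugs.
The claim requires 2 × 2 = 4 < 4, which does not hold.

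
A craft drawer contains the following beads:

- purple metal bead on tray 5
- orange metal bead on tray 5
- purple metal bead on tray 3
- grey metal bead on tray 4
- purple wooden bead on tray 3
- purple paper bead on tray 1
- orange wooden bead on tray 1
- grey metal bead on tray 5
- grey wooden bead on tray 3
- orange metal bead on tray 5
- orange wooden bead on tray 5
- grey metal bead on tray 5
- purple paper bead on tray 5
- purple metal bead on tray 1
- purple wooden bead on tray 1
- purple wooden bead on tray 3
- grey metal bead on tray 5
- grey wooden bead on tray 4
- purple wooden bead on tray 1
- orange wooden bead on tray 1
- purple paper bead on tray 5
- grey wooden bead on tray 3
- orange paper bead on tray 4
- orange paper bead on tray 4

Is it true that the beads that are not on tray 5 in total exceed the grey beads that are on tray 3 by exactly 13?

True

There are 15 beads that are not on tray 5.
There are 2 grey beads on tray 3.
The claim requires 15 − 2 (= 13) to equal 13, which holds.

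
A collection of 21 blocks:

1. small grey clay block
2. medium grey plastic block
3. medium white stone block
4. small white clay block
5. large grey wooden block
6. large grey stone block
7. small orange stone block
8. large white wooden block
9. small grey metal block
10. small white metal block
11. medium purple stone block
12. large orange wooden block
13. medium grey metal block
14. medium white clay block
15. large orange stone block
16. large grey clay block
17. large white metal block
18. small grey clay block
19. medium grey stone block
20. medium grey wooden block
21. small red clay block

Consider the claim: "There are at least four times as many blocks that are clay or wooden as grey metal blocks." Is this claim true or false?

|blocks that are clay or wooden| = 10.
|grey metal blocks| = 2.
The claim requires 10 ≥ 4 × 2 = 8, which holds.

True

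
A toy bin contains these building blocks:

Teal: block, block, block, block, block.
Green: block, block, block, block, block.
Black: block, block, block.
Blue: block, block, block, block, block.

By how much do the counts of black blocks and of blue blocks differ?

2

black blocks: 3. blue blocks: 5.
|3 − 5| = 5 − 3 = 2.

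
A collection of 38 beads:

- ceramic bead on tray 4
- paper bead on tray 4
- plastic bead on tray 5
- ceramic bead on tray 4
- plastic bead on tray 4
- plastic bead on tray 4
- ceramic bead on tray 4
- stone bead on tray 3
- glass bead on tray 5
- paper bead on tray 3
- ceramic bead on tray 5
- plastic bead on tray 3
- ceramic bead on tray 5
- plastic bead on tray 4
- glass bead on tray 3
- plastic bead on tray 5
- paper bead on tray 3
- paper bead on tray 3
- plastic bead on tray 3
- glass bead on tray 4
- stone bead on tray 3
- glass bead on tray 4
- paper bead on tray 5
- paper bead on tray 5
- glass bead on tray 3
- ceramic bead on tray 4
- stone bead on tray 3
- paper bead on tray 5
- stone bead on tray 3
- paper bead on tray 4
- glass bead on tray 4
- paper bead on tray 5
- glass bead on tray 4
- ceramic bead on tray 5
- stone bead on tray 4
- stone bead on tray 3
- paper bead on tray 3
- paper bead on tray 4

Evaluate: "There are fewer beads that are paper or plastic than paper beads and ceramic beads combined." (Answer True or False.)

beads that are paper or plastic: 18.
paper beads: 11; ceramic beads: 7; combined: 11 + 7 = 18.
The claim requires 18 < 18, which does not hold.

False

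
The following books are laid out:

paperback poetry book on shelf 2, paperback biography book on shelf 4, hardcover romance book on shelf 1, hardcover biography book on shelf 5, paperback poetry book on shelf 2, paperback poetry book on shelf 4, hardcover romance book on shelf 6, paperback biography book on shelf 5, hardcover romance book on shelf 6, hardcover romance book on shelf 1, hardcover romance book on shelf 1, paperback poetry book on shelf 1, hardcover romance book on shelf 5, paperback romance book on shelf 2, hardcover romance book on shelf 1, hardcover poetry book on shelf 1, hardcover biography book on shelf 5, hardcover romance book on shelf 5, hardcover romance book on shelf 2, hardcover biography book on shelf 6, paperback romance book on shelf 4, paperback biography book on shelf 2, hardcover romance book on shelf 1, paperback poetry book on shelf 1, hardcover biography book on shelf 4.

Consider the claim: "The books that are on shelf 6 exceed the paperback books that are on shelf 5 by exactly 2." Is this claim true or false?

True

books on shelf 6: 3.
paperback books on shelf 5: 1.
The claim requires 3 − 1 (= 2) to equal 2, which holds.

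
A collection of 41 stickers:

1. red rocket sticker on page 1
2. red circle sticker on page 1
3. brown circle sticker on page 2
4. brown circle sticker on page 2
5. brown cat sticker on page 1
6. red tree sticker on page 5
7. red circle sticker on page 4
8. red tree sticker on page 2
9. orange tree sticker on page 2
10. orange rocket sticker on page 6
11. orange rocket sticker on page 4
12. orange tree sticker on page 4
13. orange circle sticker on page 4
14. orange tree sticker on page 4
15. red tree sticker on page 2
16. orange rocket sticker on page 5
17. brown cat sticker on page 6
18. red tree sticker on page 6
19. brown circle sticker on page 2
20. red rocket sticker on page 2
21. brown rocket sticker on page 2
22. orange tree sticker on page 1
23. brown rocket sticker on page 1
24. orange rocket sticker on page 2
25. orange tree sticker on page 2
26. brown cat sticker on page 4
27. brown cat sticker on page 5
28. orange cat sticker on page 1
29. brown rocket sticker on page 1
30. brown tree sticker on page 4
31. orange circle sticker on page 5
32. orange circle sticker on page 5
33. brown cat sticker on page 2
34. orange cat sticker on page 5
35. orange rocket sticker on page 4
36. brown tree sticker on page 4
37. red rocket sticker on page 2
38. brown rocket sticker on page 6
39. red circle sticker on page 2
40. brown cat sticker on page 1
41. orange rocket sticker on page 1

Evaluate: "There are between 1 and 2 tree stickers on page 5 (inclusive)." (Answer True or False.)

tree stickers on page 5: 1.
The claim requires 1 ≤ 1 ≤ 2, which holds.

True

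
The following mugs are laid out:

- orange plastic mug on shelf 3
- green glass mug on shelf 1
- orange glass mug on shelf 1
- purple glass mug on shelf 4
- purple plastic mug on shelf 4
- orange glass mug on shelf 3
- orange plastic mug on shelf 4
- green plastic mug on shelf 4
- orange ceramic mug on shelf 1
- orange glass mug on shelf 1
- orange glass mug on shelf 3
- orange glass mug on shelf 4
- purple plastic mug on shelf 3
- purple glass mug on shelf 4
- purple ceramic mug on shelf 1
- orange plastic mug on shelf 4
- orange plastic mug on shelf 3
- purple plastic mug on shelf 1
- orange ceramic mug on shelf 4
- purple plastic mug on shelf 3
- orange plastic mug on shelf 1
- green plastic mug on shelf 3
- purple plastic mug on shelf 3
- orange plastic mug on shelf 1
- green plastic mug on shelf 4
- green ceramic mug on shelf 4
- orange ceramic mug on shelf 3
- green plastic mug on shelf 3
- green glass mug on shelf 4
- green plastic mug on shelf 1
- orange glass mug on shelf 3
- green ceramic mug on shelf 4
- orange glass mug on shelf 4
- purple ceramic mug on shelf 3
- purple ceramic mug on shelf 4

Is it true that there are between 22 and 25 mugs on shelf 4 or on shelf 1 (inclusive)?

There are 23 mugs on shelf 4 or on shelf 1.
The claim requires 22 ≤ 23 ≤ 25, which holds.

True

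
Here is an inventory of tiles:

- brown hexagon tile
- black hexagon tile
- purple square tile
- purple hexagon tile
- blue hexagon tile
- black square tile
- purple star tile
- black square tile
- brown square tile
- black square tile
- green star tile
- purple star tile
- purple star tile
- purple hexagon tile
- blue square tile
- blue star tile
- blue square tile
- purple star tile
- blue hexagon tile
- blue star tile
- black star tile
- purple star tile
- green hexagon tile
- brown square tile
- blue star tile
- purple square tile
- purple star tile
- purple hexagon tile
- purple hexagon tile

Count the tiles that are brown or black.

black: 5; brown: 3; together 5 + 3 = 8.

8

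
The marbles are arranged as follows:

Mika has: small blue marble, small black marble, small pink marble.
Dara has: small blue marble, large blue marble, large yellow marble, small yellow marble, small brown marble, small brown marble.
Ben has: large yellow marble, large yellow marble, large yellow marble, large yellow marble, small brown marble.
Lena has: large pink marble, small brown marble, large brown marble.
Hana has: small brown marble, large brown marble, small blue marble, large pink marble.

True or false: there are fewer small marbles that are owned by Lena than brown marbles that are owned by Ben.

False

Count of small marbles owned by Lena: 1.
Count of brown marbles owned by Ben: 1.
The claim requires 1 < 1, which does not hold.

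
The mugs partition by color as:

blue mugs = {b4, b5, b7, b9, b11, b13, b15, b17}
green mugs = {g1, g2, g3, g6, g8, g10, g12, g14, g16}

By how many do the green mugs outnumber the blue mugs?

green mugs: 9.
blue mugs: 8.
9 − 8 = 1.

1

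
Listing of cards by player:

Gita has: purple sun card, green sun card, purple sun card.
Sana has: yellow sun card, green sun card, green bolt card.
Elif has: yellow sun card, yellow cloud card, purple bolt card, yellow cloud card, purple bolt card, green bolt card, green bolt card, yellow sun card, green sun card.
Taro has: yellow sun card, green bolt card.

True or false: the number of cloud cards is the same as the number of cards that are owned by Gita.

cloud cards: 2.
cards owned by Gita: 3.
The claim requires 2 = 3, which does not hold.

False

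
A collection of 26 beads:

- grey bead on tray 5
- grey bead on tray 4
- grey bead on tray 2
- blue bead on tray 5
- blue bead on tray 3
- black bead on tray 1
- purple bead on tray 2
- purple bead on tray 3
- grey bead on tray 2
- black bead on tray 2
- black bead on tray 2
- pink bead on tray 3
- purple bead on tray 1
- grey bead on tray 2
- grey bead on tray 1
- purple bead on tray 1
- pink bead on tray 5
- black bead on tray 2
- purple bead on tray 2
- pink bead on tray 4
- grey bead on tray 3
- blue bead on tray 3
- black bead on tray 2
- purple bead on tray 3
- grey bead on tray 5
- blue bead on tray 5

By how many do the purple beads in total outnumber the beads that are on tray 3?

purple beads: 6.
beads on tray 3: 6.
6 − 6 = 0.

0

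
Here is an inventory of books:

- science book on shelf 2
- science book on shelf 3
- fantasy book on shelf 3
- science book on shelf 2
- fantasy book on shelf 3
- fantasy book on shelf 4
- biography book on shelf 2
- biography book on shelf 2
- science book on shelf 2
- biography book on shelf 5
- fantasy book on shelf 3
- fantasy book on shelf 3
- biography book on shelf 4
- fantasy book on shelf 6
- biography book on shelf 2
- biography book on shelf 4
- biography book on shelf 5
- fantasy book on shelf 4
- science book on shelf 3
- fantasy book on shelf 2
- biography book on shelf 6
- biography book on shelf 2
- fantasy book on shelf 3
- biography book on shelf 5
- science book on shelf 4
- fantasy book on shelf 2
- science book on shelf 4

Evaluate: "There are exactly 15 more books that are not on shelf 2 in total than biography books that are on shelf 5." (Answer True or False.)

True

There are 18 books that are not on shelf 2.
There are 3 biography books on shelf 5.
The claim requires 18 − 3 (= 15) to equal 15, which holds.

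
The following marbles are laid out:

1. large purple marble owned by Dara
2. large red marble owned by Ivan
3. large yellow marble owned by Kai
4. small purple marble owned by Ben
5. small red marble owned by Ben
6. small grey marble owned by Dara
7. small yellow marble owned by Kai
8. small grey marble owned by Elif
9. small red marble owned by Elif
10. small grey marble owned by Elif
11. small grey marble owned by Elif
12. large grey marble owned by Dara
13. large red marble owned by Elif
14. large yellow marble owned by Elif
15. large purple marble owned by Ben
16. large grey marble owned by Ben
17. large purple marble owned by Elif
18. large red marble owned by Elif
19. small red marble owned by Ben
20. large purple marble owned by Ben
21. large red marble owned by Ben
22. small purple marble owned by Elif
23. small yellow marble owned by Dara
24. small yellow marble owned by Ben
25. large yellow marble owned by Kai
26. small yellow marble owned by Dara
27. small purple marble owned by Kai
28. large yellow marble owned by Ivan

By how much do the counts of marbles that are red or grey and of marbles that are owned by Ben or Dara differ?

0

marbles that are red or grey: 13. marbles owned by Ben or Dara: 13.
|13 − 13| = 13 − 13 = 0.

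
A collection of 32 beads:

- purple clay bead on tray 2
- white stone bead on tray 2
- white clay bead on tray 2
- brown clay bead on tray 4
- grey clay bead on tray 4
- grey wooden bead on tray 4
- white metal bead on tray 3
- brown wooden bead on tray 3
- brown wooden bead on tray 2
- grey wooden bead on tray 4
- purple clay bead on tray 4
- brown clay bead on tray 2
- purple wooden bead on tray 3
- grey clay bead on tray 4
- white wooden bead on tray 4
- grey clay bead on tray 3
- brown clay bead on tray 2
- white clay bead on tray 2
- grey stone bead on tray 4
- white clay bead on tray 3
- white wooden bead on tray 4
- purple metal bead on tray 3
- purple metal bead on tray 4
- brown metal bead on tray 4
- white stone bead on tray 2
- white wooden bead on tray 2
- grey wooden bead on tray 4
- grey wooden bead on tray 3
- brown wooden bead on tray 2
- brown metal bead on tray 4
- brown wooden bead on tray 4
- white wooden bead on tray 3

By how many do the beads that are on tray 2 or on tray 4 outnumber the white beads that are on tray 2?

19

beads on tray 2 or on tray 4: 24.
white beads on tray 2: 5.
24 − 5 = 19.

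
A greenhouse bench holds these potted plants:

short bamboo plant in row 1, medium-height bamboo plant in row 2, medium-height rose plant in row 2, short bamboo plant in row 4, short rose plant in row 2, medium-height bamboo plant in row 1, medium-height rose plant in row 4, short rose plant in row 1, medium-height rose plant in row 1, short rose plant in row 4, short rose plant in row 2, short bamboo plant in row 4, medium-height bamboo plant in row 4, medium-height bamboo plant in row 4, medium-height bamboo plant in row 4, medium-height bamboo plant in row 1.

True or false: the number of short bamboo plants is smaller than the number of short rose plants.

There are 3 short bamboo plants.
There are 4 short rose plants.
The claim requires 3 < 4, which holds.

True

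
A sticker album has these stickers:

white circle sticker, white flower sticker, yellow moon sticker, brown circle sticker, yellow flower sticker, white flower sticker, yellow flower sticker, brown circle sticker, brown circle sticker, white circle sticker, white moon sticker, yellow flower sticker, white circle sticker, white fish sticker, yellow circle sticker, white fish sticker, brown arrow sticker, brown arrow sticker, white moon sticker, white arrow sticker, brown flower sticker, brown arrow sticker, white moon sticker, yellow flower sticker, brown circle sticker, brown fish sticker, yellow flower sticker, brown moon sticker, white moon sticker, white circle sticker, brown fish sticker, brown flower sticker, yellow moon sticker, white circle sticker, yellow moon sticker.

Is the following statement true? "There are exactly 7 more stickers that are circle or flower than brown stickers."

There are 19 stickers that are circle or flower.
There are 12 brown stickers.
The claim requires 19 − 12 (= 7) to equal 7, which holds.

True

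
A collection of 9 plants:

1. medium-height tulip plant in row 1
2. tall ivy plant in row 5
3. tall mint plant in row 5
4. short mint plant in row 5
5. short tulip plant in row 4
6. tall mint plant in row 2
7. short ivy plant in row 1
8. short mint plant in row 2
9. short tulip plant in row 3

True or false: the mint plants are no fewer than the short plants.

|mint plants| = 4.
|short plants| = 5.
The claim requires 4 ≥ 5, which does not hold.

False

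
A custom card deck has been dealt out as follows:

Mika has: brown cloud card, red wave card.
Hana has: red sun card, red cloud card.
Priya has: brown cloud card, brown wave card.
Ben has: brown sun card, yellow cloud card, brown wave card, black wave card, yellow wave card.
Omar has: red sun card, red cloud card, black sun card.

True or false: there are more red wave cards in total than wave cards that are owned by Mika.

|red wave cards| = 1.
|wave cards owned by Mika| = 1.
The claim requires 1 > 1, which does not hold.

False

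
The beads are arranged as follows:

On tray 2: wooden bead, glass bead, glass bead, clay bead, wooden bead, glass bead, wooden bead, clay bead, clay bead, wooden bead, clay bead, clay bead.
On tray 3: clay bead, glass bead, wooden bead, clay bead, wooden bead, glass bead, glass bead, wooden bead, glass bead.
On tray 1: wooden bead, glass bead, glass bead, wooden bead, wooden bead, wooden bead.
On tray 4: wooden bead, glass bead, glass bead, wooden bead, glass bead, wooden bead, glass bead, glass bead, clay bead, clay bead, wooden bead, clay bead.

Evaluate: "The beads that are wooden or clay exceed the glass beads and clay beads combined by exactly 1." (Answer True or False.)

True

|beads that are wooden or clay| = 25.
glass beads: 14; clay beads: 10; combined: 14 + 10 = 24.
The claim requires 25 − 24 (= 1) to equal 1, which holds.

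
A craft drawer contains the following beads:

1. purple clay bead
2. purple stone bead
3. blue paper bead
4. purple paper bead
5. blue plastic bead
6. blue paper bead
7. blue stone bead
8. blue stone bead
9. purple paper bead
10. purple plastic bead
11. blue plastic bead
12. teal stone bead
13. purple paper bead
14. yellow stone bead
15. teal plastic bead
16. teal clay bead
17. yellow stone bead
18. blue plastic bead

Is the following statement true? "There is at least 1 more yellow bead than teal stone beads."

True

There are 2 yellow beads.
There is 1 teal stone bead.
The claim requires 2 − 1 = 1 ≥ 1, which holds.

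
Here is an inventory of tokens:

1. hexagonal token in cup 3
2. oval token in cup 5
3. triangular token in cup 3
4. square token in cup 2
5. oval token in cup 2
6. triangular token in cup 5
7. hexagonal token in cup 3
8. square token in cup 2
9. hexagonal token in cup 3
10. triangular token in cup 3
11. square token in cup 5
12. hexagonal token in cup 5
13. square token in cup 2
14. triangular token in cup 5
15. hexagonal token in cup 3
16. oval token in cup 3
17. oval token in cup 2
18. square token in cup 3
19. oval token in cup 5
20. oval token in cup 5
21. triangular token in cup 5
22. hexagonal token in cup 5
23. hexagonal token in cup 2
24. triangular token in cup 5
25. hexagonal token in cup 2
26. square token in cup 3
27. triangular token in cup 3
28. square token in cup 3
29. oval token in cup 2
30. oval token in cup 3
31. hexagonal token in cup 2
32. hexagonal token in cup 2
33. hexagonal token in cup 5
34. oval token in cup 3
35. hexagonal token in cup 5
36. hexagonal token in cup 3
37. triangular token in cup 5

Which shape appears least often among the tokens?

square

Counts by shape: hexagonal 13, oval 9, triangular 8, square 7.
The minimum is 7, held uniquely by square.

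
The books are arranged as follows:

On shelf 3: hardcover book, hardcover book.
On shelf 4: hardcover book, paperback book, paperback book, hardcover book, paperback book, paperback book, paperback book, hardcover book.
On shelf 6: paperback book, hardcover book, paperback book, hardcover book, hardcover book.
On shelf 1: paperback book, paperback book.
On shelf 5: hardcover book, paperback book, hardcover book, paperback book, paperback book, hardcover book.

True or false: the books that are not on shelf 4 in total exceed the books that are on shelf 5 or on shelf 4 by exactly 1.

There are 15 books that are not on shelf 4.
There are 14 books on shelf 5 or on shelf 4.
The claim requires 15 − 14 (= 1) to equal 1, which holds.

True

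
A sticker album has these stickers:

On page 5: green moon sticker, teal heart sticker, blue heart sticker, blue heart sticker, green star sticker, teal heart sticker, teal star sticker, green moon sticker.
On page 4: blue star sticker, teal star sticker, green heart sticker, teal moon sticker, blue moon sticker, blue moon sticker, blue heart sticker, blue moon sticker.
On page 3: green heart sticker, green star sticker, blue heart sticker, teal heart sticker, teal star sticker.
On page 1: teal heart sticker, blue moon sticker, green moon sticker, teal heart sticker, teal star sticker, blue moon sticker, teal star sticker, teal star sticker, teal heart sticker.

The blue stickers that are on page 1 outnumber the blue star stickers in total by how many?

blue stickers on page 1: 2.
blue star stickers: 1.
2 − 1 = 1.

1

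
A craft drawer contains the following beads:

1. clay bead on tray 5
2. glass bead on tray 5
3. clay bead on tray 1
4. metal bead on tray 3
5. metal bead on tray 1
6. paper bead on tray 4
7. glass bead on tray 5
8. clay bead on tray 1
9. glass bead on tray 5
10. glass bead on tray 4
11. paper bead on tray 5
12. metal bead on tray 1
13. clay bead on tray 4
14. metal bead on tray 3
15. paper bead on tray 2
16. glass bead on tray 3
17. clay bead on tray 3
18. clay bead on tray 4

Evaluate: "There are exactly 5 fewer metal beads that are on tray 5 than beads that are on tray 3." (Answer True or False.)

There are 0 metal beads on tray 5.
There are 4 beads on tray 3.
The claim requires 4 − 0 (= 4) to equal 5, which does not hold.

False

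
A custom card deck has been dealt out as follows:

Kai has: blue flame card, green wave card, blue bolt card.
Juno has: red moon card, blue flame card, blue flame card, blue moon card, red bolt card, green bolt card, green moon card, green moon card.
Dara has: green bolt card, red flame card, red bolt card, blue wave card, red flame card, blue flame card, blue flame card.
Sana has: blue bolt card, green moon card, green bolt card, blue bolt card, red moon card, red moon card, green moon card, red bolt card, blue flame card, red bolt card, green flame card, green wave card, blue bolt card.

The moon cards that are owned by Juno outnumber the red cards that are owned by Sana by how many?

moon cards owned by Juno: 4.
red cards owned by Sana: 4.
4 − 4 = 0.

0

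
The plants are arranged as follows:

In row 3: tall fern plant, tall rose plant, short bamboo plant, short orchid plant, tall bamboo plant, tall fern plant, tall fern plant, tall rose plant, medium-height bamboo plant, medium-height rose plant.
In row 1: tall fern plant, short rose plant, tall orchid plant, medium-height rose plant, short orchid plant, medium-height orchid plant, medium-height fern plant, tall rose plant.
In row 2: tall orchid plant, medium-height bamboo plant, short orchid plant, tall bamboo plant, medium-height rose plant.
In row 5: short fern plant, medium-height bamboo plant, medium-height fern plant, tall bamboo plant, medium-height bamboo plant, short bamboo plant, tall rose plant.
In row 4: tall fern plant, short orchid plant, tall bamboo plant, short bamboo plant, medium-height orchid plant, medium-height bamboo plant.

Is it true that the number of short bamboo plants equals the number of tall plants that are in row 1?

There are 3 short bamboo plants.
There are 3 tall plants in row 1.
The claim requires 3 = 3, which holds.

True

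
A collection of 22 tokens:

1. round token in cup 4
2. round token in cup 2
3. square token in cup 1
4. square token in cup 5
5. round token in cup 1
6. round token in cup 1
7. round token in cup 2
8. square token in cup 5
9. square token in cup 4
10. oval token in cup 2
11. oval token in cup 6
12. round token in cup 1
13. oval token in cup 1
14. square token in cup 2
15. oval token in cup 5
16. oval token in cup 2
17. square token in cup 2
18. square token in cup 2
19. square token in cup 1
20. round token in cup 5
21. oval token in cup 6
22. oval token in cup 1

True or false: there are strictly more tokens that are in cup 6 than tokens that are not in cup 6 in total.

False

|tokens in cup 6| = 2.
|tokens that are not in cup 6| = 20.
The claim requires 2 > 20, which does not hold.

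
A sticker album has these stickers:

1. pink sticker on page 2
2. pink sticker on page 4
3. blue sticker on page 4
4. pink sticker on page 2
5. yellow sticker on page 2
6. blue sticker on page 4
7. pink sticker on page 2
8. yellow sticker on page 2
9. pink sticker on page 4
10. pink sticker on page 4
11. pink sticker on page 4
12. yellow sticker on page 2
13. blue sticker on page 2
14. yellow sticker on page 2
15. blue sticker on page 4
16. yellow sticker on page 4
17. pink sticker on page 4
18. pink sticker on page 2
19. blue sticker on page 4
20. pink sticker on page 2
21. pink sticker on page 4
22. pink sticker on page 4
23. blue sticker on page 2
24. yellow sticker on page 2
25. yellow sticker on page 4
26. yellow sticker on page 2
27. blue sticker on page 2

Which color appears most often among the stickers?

pink

Counts by color: pink 12, yellow 8, blue 7.
The maximum is 12, held uniquely by pink.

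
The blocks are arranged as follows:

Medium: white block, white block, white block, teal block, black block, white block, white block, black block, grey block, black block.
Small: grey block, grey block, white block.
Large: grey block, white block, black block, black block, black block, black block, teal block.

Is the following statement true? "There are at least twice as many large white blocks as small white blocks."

False

|large white blocks| = 1.
|small white blocks| = 1.
The claim requires 1 ≥ 2 × 1 = 2, which does not hold.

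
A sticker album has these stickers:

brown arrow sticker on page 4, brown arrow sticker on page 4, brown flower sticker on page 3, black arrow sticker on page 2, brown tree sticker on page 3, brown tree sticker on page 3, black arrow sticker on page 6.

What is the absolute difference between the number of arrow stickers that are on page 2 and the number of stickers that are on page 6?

0

arrow stickers on page 2: 1. stickers on page 6: 1.
|1 − 1| = 1 − 1 = 0.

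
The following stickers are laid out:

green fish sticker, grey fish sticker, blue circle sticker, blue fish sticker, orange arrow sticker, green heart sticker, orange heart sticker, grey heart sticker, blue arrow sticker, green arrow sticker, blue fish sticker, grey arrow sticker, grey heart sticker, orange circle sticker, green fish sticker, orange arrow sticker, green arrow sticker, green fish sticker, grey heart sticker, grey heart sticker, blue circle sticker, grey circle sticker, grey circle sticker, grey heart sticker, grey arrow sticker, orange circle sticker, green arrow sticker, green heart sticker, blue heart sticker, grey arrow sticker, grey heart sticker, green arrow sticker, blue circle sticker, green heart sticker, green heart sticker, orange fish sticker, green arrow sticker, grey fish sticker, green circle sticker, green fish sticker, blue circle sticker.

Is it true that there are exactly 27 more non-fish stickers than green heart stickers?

False

non-fish stickers: 32.
green heart stickers: 4.
The claim requires 32 − 4 (= 28) to equal 27, which does not hold.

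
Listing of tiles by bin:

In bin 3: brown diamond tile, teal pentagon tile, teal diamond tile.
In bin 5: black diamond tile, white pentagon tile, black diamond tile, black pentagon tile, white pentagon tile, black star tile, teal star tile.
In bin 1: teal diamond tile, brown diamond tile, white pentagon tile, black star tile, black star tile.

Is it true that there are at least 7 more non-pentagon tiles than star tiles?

False

There are 10 non-pentagon tiles.
There are 4 star tiles.
The claim requires 10 − 4 = 6 ≥ 7, which does not hold.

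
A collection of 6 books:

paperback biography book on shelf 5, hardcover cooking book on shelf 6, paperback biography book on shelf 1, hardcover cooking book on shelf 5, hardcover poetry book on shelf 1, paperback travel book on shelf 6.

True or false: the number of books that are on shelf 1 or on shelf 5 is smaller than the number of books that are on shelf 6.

books on shelf 1 or on shelf 5: 4.
books on shelf 6: 2.
The claim requires 4 < 2, which does not hold.

False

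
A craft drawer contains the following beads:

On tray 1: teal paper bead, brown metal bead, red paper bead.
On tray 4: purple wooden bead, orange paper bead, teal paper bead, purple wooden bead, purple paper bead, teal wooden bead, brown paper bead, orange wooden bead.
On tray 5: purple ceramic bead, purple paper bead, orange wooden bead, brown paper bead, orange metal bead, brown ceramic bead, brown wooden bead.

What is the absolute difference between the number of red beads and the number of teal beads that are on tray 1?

red beads: 1. teal beads on tray 1: 1.
|1 − 1| = 1 − 1 = 0.

0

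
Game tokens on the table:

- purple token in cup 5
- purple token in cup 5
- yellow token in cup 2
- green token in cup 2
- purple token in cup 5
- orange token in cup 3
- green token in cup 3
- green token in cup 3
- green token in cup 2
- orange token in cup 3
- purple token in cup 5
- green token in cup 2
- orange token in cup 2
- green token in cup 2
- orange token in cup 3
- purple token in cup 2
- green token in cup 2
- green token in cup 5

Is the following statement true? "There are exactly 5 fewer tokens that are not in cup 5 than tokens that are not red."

There are 13 tokens that are not in cup 5.
There are 18 tokens that are not red.
The claim requires 18 − 13 (= 5) to equal 5, which holds.

True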